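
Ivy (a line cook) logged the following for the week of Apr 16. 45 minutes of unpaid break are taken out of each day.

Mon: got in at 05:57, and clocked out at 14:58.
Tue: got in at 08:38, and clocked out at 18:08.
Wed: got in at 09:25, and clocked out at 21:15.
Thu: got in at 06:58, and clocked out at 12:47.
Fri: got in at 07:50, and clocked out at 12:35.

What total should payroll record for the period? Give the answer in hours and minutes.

Mon: 05:57–14:58 = 9 h 1 min; less 45 min break → 8 h 16 min
Tue: 08:38–18:08 = 9 h 30 min; less 45 min break → 8 h 45 min
Wed: 09:25–21:15 = 11 h 50 min; less 45 min break → 11 h 5 min
Thu: 06:58–12:47 = 5 h 49 min; less 45 min break → 5 h 4 min
Fri: 07:50–12:35 = 4 h 45 min; less 45 min break → 4 h 0 min
Total: 8 h 16 min + 8 h 45 min + 11 h 5 min + 5 h 4 min + 4 h 0 min = 37 h 10 min.

37 h 10 min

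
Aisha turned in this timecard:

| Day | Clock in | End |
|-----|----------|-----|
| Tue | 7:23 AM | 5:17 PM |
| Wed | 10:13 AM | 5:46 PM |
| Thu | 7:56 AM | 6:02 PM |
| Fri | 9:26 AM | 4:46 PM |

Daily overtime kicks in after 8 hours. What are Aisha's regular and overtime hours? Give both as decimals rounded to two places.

Regular 30.88 hours, overtime 4.00 hours

Tue: 7:23 AM–5:17 PM = 9 h 54 min
Wed: 10:13 AM–5:46 PM = 7 h 33 min
Thu: 7:56 AM–6:02 PM = 10 h 6 min
Fri: 9:26 AM–4:46 PM = 7 h 20 min
Tue reg 8 h 0 min / OT 1 h 54 min; Wed reg 7 h 33 min / OT 0 h 0 min; Thu reg 8 h 0 min / OT 2 h 6 min; Fri reg 7 h 20 min / OT 0 h 0 min.
Totals: regular 30 h 53 min, overtime 4 h 0 min.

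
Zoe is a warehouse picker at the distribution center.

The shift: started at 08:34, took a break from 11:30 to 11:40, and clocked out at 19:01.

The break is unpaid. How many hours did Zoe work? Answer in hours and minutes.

The shift: 08:34–19:01 = 10 h 27 min; less 10 min break → 10 h 17 min

10 h 17 min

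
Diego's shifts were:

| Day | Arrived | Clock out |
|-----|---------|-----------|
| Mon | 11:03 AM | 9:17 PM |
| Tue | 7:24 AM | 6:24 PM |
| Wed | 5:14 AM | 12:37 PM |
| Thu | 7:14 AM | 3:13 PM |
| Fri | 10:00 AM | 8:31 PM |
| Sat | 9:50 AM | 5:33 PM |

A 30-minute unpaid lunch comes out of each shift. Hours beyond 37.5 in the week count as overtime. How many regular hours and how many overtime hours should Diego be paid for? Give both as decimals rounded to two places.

Mon: 11:03 AM–9:17 PM = 10 h 14 min; less 30 min break → 9 h 44 min
Tue: 7:24 AM–6:24 PM = 11 h 0 min; less 30 min break → 10 h 30 min
Wed: 5:14 AM–12:37 PM = 7 h 23 min; less 30 min break → 6 h 53 min
Thu: 7:14 AM–3:13 PM = 7 h 59 min; less 30 min break → 7 h 29 min
Fri: 10:00 AM–8:31 PM = 10 h 31 min; less 30 min break → 10 h 1 min
Sat: 9:50 AM–5:33 PM = 7 h 43 min; less 30 min break → 7 h 13 min
Total worked: 51 h 50 min = 51.83 h.
Threshold 37.5 h → overtime 14 h 20 min, regular 37 h 30 min.

Regular 37.50 hours, overtime 14.33 hours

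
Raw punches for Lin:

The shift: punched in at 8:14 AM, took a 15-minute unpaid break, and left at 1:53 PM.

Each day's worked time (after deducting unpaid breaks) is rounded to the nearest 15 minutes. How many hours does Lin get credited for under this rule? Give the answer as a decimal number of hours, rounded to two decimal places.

The shift: 8:14 AM–1:53 PM = 5 h 39 min − 15 min = 5 h 24 min → rounds to 5 h 30 min

5.50 hours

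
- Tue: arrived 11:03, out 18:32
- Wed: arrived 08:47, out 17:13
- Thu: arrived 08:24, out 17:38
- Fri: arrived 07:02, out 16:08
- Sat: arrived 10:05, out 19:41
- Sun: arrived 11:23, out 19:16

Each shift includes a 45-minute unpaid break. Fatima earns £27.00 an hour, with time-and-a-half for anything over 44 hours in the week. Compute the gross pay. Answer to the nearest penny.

£1318.95

Tue: 11:03–18:32 = 7 h 29 min; less 45 min break → 6 h 44 min
Wed: 08:47–17:13 = 8 h 26 min; less 45 min break → 7 h 41 min
Thu: 08:24–17:38 = 9 h 14 min; less 45 min break → 8 h 29 min
Fri: 07:02–16:08 = 9 h 6 min; less 45 min break → 8 h 21 min
Sat: 10:05–19:41 = 9 h 36 min; less 45 min break → 8 h 51 min
Sun: 11:23–19:16 = 7 h 53 min; less 45 min break → 7 h 8 min
Total worked: 47 h 14 min = 2834 min.
Regular 44 h 0 min = 2640 min at £27.00/h; overtime 3 h 14 min = 194 min at £40.50/h.
Pay = (2640 × £27.00 + 194 × £40.50) ÷ 60 = £1318.95.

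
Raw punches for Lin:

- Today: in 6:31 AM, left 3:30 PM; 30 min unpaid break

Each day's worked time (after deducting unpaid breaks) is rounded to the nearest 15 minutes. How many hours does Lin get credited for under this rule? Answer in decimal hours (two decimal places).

8.50 hours

Today: 6:31 AM–3:30 PM = 8 h 59 min − 30 min = 8 h 29 min → rounds to 8 h 30 min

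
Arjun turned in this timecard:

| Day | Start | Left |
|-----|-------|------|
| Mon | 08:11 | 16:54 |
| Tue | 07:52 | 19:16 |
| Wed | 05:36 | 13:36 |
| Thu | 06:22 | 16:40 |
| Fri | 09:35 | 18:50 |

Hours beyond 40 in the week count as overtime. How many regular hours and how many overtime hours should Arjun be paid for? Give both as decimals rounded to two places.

Mon: 08:11–16:54 = 8 h 43 min
Tue: 07:52–19:16 = 11 h 24 min
Wed: 05:36–13:36 = 8 h 0 min
Thu: 06:22–16:40 = 10 h 18 min
Fri: 09:35–18:50 = 9 h 15 min
Total worked: 47 h 40 min = 47.67 h.
Threshold 40 h → overtime 7 h 40 min, regular 40 h 0 min.

Regular 40.00 hours, overtime 7.67 hours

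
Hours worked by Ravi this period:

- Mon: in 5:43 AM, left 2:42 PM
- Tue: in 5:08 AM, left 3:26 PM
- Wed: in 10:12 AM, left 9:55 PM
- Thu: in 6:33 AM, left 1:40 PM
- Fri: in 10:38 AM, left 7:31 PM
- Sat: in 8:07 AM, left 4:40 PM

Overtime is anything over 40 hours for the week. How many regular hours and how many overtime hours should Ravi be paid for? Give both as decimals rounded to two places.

Mon: 5:43 AM–2:42 PM = 8 h 59 min
Tue: 5:08 AM–3:26 PM = 10 h 18 min
Wed: 10:12 AM–9:55 PM = 11 h 43 min
Thu: 6:33 AM–1:40 PM = 7 h 7 min
Fri: 10:38 AM–7:31 PM = 8 h 53 min
Sat: 8:07 AM–4:40 PM = 8 h 33 min
Total worked: 55 h 33 min = 55.55 h.
Threshold 40 h → overtime 15 h 33 min, regular 40 h 0 min.

Regular 40.00 hours, overtime 15.55 hours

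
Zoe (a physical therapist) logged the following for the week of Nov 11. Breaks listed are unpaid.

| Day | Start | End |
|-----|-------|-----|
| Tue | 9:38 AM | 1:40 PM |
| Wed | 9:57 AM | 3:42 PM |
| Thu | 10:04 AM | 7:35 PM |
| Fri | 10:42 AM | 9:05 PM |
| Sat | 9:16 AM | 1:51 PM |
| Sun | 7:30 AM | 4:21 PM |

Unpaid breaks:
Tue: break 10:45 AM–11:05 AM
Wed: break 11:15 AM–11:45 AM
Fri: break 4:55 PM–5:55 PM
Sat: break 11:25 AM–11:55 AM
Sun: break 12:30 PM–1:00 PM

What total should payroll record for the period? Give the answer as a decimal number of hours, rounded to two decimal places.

Tue: 9:38 AM–1:40 PM = 4 h 2 min; less 20 min break → 3 h 42 min
Wed: 9:57 AM–3:42 PM = 5 h 45 min; less 30 min break → 5 h 15 min
Thu: 10:04 AM–7:35 PM = 9 h 31 min
Fri: 10:42 AM–9:05 PM = 10 h 23 min; less 60 min break → 9 h 23 min
Sat: 9:16 AM–1:51 PM = 4 h 35 min; less 30 min break → 4 h 5 min
Sun: 7:30 AM–4:21 PM = 8 h 51 min; less 30 min break → 8 h 21 min
Total: 3 h 42 min + 5 h 15 min + 9 h 31 min + 9 h 23 min + 4 h 5 min + 8 h 21 min = 40 h 17 min.

40.28 hours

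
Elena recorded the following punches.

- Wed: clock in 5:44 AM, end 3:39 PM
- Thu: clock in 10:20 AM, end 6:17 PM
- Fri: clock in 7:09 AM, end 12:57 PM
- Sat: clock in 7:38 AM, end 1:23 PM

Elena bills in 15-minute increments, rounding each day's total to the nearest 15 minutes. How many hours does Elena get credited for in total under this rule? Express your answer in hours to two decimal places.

29.50 hours

Wed: 5:44 AM–3:39 PM = 9 h 55 min → rounds to 10 h 0 min
Thu: 10:20 AM–6:17 PM = 7 h 57 min → rounds to 8 h 0 min
Fri: 7:09 AM–12:57 PM = 5 h 48 min → rounds to 5 h 45 min
Sat: 7:38 AM–1:23 PM = 5 h 45 min → rounds to 5 h 45 min
Total credited: 29 h 30 min.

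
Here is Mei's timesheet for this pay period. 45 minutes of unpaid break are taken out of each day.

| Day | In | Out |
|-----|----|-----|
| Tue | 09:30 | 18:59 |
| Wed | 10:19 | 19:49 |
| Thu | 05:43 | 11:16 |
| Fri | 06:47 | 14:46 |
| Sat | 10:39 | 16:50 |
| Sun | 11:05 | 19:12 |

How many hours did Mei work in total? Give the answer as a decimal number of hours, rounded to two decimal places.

42.32 hours

Tue: 09:30–18:59 = 9 h 29 min; less 45 min break → 8 h 44 min
Wed: 10:19–19:49 = 9 h 30 min; less 45 min break → 8 h 45 min
Thu: 05:43–11:16 = 5 h 33 min; less 45 min break → 4 h 48 min
Fri: 06:47–14:46 = 7 h 59 min; less 45 min break → 7 h 14 min
Sat: 10:39–16:50 = 6 h 11 min; less 45 min break → 5 h 26 min
Sun: 11:05–19:12 = 8 h 7 min; less 45 min break → 7 h 22 min
Total: 8 h 44 min + 8 h 45 min + 4 h 48 min + 7 h 14 min + 5 h 26 min + 7 h 22 min = 42 h 19 min.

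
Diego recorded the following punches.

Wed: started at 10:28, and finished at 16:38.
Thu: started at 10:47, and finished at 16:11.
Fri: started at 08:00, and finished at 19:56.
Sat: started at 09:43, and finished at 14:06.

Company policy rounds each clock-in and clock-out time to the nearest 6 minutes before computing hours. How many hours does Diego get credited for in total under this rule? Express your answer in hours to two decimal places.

Wed: in 10:28→10:30, out 16:38→16:36; 6 h 6 min
Thu: in 10:47→10:48, out 16:11→16:12; 5 h 24 min
Fri: in 08:00→08:00, out 19:56→19:54; 11 h 54 min
Sat: in 09:43→09:42, out 14:06→14:06; 4 h 24 min
Total credited: 27 h 48 min.

27.80 hours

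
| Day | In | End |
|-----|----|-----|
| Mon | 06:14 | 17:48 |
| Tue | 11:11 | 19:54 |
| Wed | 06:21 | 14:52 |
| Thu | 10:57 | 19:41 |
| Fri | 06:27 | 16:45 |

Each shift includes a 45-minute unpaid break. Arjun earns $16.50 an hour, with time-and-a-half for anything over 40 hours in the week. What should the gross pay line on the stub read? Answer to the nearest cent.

Mon: 06:14–17:48 = 11 h 34 min; less 45 min break → 10 h 49 min
Tue: 11:11–19:54 = 8 h 43 min; less 45 min break → 7 h 58 min
Wed: 06:21–14:52 = 8 h 31 min; less 45 min break → 7 h 46 min
Thu: 10:57–19:41 = 8 h 44 min; less 45 min break → 7 h 59 min
Fri: 06:27–16:45 = 10 h 18 min; less 45 min break → 9 h 33 min
Total worked: 44 h 5 min = 2645 min.
Regular 40 h 0 min = 2400 min at $16.50/h; overtime 4 h 5 min = 245 min at $24.75/h.
Pay = (2400 × $16.50 + 245 × $24.75) ÷ 60 = $761.06.

$761.06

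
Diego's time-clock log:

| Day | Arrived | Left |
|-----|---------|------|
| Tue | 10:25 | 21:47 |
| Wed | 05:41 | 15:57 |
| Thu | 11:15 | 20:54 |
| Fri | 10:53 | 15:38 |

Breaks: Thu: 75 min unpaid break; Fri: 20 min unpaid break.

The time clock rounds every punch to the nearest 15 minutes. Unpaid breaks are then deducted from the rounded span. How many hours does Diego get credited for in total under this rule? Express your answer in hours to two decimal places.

34.42 hours

Tue: in 10:25→10:30, out 21:47→21:45; 11 h 15 min
Wed: in 05:41→05:45, out 15:57→16:00; 10 h 15 min
Thu: in 11:15→11:15, out 20:54→21:00; 9 h 45 min − 75 min = 8 h 30 min
Fri: in 10:53→11:00, out 15:38→15:45; 4 h 45 min − 20 min = 4 h 25 min
Total credited: 34 h 25 min.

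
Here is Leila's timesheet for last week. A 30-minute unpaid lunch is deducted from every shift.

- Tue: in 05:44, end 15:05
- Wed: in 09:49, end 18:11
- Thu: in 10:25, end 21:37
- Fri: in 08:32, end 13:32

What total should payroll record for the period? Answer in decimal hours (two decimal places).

31.92 hours

Tue: 05:44–15:05 = 9 h 21 min; less 30 min break → 8 h 51 min
Wed: 09:49–18:11 = 8 h 22 min; less 30 min break → 7 h 52 min
Thu: 10:25–21:37 = 11 h 12 min; less 30 min break → 10 h 42 min
Fri: 08:32–13:32 = 5 h 0 min; less 30 min break → 4 h 30 min
Total: 8 h 51 min + 7 h 52 min + 10 h 42 min + 4 h 30 min = 31 h 55 min.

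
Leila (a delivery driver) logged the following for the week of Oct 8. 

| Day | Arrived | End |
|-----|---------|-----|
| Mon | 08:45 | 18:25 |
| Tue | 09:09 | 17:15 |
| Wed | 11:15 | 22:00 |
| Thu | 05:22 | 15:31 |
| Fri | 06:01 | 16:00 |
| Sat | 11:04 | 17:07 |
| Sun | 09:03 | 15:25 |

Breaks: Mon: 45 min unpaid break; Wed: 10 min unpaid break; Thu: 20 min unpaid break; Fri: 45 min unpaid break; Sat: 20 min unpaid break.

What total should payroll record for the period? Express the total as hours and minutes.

58 h 44 min

Mon: 08:45–18:25 = 9 h 40 min; less 45 min break → 8 h 55 min
Tue: 09:09–17:15 = 8 h 6 min
Wed: 11:15–22:00 = 10 h 45 min; less 10 min break → 10 h 35 min
Thu: 05:22–15:31 = 10 h 9 min; less 20 min break → 9 h 49 min
Fri: 06:01–16:00 = 9 h 59 min; less 45 min break → 9 h 14 min
Sat: 11:04–17:07 = 6 h 3 min; less 20 min break → 5 h 43 min
Sun: 09:03–15:25 = 6 h 22 min
Total: 8 h 55 min + 8 h 6 min + 10 h 35 min + 9 h 49 min + 9 h 14 min + 5 h 43 min + 6 h 22 min = 58 h 44 min.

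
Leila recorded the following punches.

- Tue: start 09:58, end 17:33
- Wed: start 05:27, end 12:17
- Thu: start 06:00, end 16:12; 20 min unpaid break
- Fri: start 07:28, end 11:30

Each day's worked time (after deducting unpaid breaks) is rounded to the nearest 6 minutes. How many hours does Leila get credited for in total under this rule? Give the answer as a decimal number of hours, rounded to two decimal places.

28.30 hours

Tue: 09:58–17:33 = 7 h 35 min → rounds to 7 h 36 min
Wed: 05:27–12:17 = 6 h 50 min → rounds to 6 h 48 min
Thu: 06:00–16:12 = 10 h 12 min − 20 min = 9 h 52 min → rounds to 9 h 54 min
Fri: 07:28–11:30 = 4 h 2 min → rounds to 4 h 0 min
Total credited: 28 h 18 min.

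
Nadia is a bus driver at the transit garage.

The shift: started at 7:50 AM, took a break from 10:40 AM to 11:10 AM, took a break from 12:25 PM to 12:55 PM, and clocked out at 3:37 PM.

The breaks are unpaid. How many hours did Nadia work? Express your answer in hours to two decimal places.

6.78 hours

The shift: 7:50 AM–3:37 PM = 7 h 47 min; less 60 min break → 6 h 47 min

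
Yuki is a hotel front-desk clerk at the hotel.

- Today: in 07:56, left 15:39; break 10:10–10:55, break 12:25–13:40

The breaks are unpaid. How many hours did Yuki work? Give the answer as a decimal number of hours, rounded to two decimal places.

5.72 hours

Today: 07:56–15:39 = 7 h 43 min; less 120 min break → 5 h 43 min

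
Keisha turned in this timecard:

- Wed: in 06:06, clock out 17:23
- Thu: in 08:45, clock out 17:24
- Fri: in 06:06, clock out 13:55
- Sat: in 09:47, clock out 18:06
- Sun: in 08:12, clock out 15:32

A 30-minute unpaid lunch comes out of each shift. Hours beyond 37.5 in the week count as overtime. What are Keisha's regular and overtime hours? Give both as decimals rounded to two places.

Wed: 06:06–17:23 = 11 h 17 min; less 30 min break → 10 h 47 min
Thu: 08:45–17:24 = 8 h 39 min; less 30 min break → 8 h 9 min
Fri: 06:06–13:55 = 7 h 49 min; less 30 min break → 7 h 19 min
Sat: 09:47–18:06 = 8 h 19 min; less 30 min break → 7 h 49 min
Sun: 08:12–15:32 = 7 h 20 min; less 30 min break → 6 h 50 min
Total worked: 40 h 54 min = 40.90 h.
Threshold 37.5 h → overtime 3 h 24 min, regular 37 h 30 min.

Regular 37.50 hours, overtime 3.40 hours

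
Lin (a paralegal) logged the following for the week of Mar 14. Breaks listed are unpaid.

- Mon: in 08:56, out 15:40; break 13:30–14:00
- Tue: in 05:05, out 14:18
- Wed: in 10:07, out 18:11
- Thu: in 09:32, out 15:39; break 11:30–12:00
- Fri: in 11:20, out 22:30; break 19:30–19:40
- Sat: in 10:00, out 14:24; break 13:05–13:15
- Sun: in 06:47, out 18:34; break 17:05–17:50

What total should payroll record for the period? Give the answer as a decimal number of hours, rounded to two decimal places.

55.40 hours

Mon: 08:56–15:40 = 6 h 44 min; less 30 min break → 6 h 14 min
Tue: 05:05–14:18 = 9 h 13 min
Wed: 10:07–18:11 = 8 h 4 min
Thu: 09:32–15:39 = 6 h 7 min; less 30 min break → 5 h 37 min
Fri: 11:20–22:30 = 11 h 10 min; less 10 min break → 11 h 0 min
Sat: 10:00–14:24 = 4 h 24 min; less 10 min break → 4 h 14 min
Sun: 06:47–18:34 = 11 h 47 min; less 45 min break → 11 h 2 min
Total: 6 h 14 min + 9 h 13 min + 8 h 4 min + 5 h 37 min + 11 h 0 min + 4 h 14 min + 11 h 2 min = 55 h 24 min.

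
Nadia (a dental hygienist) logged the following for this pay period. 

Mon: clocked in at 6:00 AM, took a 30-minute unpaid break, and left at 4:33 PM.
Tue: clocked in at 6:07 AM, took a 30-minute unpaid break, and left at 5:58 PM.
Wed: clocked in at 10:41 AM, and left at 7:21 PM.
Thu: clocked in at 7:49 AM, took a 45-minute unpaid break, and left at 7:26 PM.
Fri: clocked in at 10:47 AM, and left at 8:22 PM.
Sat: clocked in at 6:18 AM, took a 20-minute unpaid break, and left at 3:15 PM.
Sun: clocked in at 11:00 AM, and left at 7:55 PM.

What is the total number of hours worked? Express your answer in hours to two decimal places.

68.05 hours

Mon: 6:00 AM–4:33 PM = 10 h 33 min; less 30 min break → 10 h 3 min
Tue: 6:07 AM–5:58 PM = 11 h 51 min; less 30 min break → 11 h 21 min
Wed: 10:41 AM–7:21 PM = 8 h 40 min
Thu: 7:49 AM–7:26 PM = 11 h 37 min; less 45 min break → 10 h 52 min
Fri: 10:47 AM–8:22 PM = 9 h 35 min
Sat: 6:18 AM–3:15 PM = 8 h 57 min; less 20 min break → 8 h 37 min
Sun: 11:00 AM–7:55 PM = 8 h 55 min
Total: 10 h 3 min + 11 h 21 min + 8 h 40 min + 10 h 52 min + 9 h 35 min + 8 h 37 min + 8 h 55 min = 68 h 3 min.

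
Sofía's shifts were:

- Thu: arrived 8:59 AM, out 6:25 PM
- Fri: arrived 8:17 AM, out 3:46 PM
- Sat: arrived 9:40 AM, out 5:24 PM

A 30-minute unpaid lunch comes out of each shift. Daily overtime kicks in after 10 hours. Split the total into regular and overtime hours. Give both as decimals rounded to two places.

Regular 23.15 hours, overtime 0.00 hours

Thu: 8:59 AM–6:25 PM = 9 h 26 min; less 30 min break → 8 h 56 min
Fri: 8:17 AM–3:46 PM = 7 h 29 min; less 30 min break → 6 h 59 min
Sat: 9:40 AM–5:24 PM = 7 h 44 min; less 30 min break → 7 h 14 min
Thu reg 8 h 56 min / OT 0 h 0 min; Fri reg 6 h 59 min / OT 0 h 0 min; Sat reg 7 h 14 min / OT 0 h 0 min.
Totals: regular 23 h 9 min, overtime 0 h 0 min.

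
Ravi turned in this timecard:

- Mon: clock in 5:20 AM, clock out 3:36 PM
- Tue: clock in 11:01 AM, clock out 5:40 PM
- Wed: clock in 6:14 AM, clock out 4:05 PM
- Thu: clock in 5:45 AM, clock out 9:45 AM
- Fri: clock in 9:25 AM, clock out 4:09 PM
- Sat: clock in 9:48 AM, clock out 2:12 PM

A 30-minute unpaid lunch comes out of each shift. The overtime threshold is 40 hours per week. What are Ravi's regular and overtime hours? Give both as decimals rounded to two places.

Regular 38.90 hours, overtime 0.00 hours

Mon: 5:20 AM–3:36 PM = 10 h 16 min; less 30 min break → 9 h 46 min
Tue: 11:01 AM–5:40 PM = 6 h 39 min; less 30 min break → 6 h 9 min
Wed: 6:14 AM–4:05 PM = 9 h 51 min; less 30 min break → 9 h 21 min
Thu: 5:45 AM–9:45 AM = 4 h 0 min; less 30 min break → 3 h 30 min
Fri: 9:25 AM–4:09 PM = 6 h 44 min; less 30 min break → 6 h 14 min
Sat: 9:48 AM–2:12 PM = 4 h 24 min; less 30 min break → 3 h 54 min
Total worked: 38 h 54 min = 38.90 h.
Threshold 40 h → overtime 0 h 0 min, regular 38 h 54 min.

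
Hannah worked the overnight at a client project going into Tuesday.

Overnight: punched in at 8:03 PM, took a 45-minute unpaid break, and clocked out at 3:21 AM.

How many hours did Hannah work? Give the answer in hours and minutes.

6 h 33 min

Overnight: 8:03 PM → midnight = 3 h 57 min; midnight → 3:21 AM = 3 h 21 min; span 7 h 18 min; less 45 min break → 6 h 33 min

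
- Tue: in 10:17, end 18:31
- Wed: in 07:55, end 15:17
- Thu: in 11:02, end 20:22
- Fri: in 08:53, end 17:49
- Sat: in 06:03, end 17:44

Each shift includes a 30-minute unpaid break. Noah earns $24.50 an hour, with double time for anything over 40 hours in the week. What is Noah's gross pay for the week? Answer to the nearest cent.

Tue: 10:17–18:31 = 8 h 14 min; less 30 min break → 7 h 44 min
Wed: 07:55–15:17 = 7 h 22 min; less 30 min break → 6 h 52 min
Thu: 11:02–20:22 = 9 h 20 min; less 30 min break → 8 h 50 min
Fri: 08:53–17:49 = 8 h 56 min; less 30 min break → 8 h 26 min
Sat: 06:03–17:44 = 11 h 41 min; less 30 min break → 11 h 11 min
Total worked: 43 h 3 min = 2583 min.
Regular 40 h 0 min = 2400 min at $24.50/h; overtime 3 h 3 min = 183 min at $49.00/h.
Pay = (2400 × $24.50 + 183 × $49.00) ÷ 60 = $1129.45.

$1129.45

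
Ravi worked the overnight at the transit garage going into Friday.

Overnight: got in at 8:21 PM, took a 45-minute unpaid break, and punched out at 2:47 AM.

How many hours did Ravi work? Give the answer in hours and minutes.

Overnight: 8:21 PM → midnight = 3 h 39 min; midnight → 2:47 AM = 2 h 47 min; span 6 h 26 min; less 45 min break → 5 h 41 min

5 h 41 min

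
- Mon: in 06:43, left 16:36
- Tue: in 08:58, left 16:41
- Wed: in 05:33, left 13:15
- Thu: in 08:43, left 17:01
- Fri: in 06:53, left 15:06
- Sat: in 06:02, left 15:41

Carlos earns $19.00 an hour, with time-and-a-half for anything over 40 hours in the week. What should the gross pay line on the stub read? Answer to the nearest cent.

$1086.80

Mon: 06:43–16:36 = 9 h 53 min
Tue: 08:58–16:41 = 7 h 43 min
Wed: 05:33–13:15 = 7 h 42 min
Thu: 08:43–17:01 = 8 h 18 min
Fri: 06:53–15:06 = 8 h 13 min
Sat: 06:02–15:41 = 9 h 39 min
Total worked: 51 h 28 min = 3088 min.
Regular 40 h 0 min = 2400 min at $19.00/h; overtime 11 h 28 min = 688 min at $28.50/h.
Pay = (2400 × $19.00 + 688 × $28.50) ÷ 60 = $1086.80.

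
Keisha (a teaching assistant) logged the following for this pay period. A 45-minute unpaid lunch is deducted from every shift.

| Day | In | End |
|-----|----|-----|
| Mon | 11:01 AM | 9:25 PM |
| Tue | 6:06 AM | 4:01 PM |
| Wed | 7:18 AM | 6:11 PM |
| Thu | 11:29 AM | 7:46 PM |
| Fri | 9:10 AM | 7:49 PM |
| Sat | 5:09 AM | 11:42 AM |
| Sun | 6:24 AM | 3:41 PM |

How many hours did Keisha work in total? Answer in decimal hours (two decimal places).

60.72 hours

Mon: 11:01 AM–9:25 PM = 10 h 24 min; less 45 min break → 9 h 39 min
Tue: 6:06 AM–4:01 PM = 9 h 55 min; less 45 min break → 9 h 10 min
Wed: 7:18 AM–6:11 PM = 10 h 53 min; less 45 min break → 10 h 8 min
Thu: 11:29 AM–7:46 PM = 8 h 17 min; less 45 min break → 7 h 32 min
Fri: 9:10 AM–7:49 PM = 10 h 39 min; less 45 min break → 9 h 54 min
Sat: 5:09 AM–11:42 AM = 6 h 33 min; less 45 min break → 5 h 48 min
Sun: 6:24 AM–3:41 PM = 9 h 17 min; less 45 min break → 8 h 32 min
Total: 9 h 39 min + 9 h 10 min + 10 h 8 min + 7 h 32 min + 9 h 54 min + 5 h 48 min + 8 h 32 min = 60 h 43 min.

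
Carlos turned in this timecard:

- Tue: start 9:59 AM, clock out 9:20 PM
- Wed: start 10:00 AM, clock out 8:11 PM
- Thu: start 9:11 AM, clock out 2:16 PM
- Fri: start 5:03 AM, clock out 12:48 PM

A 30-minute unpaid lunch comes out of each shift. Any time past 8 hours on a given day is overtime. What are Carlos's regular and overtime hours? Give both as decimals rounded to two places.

Regular 27.83 hours, overtime 4.53 hours

Tue: 9:59 AM–9:20 PM = 11 h 21 min; less 30 min break → 10 h 51 min
Wed: 10:00 AM–8:11 PM = 10 h 11 min; less 30 min break → 9 h 41 min
Thu: 9:11 AM–2:16 PM = 5 h 5 min; less 30 min break → 4 h 35 min
Fri: 5:03 AM–12:48 PM = 7 h 45 min; less 30 min break → 7 h 15 min
Tue reg 8 h 0 min / OT 2 h 51 min; Wed reg 8 h 0 min / OT 1 h 41 min; Thu reg 4 h 35 min / OT 0 h 0 min; Fri reg 7 h 15 min / OT 0 h 0 min.
Totals: regular 27 h 50 min, overtime 4 h 32 min.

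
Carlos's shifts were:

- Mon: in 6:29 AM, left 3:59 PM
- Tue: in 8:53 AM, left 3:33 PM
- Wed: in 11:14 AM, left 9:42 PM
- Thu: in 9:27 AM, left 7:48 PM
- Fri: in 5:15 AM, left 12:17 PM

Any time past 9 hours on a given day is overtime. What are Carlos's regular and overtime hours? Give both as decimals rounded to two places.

Mon: 6:29 AM–3:59 PM = 9 h 30 min
Tue: 8:53 AM–3:33 PM = 6 h 40 min
Wed: 11:14 AM–9:42 PM = 10 h 28 min
Thu: 9:27 AM–7:48 PM = 10 h 21 min
Fri: 5:15 AM–12:17 PM = 7 h 2 min
Mon reg 9 h 0 min / OT 0 h 30 min; Tue reg 6 h 40 min / OT 0 h 0 min; Wed reg 9 h 0 min / OT 1 h 28 min; Thu reg 9 h 0 min / OT 1 h 21 min; Fri reg 7 h 2 min / OT 0 h 0 min.
Totals: regular 40 h 42 min, overtime 3 h 19 min.

Regular 40.70 hours, overtime 3.32 hours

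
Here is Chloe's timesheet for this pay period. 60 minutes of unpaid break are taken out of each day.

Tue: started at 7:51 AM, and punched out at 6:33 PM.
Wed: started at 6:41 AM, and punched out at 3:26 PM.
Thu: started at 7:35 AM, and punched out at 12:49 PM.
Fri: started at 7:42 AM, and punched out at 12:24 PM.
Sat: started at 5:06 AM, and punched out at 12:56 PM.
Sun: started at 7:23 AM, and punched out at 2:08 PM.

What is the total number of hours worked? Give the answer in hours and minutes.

37 h 58 min

Tue: 7:51 AM–6:33 PM = 10 h 42 min; less 60 min break → 9 h 42 min
Wed: 6:41 AM–3:26 PM = 8 h 45 min; less 60 min break → 7 h 45 min
Thu: 7:35 AM–12:49 PM = 5 h 14 min; less 60 min break → 4 h 14 min
Fri: 7:42 AM–12:24 PM = 4 h 42 min; less 60 min break → 3 h 42 min
Sat: 5:06 AM–12:56 PM = 7 h 50 min; less 60 min break → 6 h 50 min
Sun: 7:23 AM–2:08 PM = 6 h 45 min; less 60 min break → 5 h 45 min
Total: 9 h 42 min + 7 h 45 min + 4 h 14 min + 3 h 42 min + 6 h 50 min + 5 h 45 min = 37 h 58 min.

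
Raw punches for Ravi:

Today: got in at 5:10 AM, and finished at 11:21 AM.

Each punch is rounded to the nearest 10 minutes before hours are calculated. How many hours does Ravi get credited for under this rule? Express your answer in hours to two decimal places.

6.17 hours

Today: in 5:10 AM→5:10 AM, out 11:21 AM→11:20 AM; 6 h 10 min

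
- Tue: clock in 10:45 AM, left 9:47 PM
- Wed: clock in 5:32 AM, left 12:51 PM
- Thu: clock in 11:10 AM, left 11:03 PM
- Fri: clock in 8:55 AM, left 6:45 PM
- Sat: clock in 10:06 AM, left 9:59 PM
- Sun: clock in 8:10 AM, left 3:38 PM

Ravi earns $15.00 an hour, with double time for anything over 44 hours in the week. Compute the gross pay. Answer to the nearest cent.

Tue: 10:45 AM–9:47 PM = 11 h 2 min
Wed: 5:32 AM–12:51 PM = 7 h 19 min
Thu: 11:10 AM–11:03 PM = 11 h 53 min
Fri: 8:55 AM–6:45 PM = 9 h 50 min
Sat: 10:06 AM–9:59 PM = 11 h 53 min
Sun: 8:10 AM–3:38 PM = 7 h 28 min
Total worked: 59 h 25 min = 3565 min.
Regular 44 h 0 min = 2640 min at $15.00/h; overtime 15 h 25 min = 925 min at $30.00/h.
Pay = (2640 × $15.00 + 925 × $30.00) ÷ 60 = $1122.50.

$1122.50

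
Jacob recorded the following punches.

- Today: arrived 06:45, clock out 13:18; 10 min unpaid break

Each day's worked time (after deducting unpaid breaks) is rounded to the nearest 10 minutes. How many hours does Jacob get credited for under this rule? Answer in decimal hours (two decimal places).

Today: 06:45–13:18 = 6 h 33 min − 10 min = 6 h 23 min → rounds to 6 h 20 min

6.33 hours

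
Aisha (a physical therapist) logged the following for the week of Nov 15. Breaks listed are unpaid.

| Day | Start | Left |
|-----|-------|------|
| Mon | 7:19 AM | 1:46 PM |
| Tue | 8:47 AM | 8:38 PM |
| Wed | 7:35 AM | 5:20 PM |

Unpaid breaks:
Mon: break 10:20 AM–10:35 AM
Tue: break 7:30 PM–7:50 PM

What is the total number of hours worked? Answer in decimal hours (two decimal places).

27.47 hours

Mon: 7:19 AM–1:46 PM = 6 h 27 min; less 15 min break → 6 h 12 min
Tue: 8:47 AM–8:38 PM = 11 h 51 min; less 20 min break → 11 h 31 min
Wed: 7:35 AM–5:20 PM = 9 h 45 min
Total: 6 h 12 min + 11 h 31 min + 9 h 45 min = 27 h 28 min.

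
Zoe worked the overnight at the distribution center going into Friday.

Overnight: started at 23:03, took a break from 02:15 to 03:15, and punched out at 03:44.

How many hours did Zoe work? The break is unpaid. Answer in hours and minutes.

Overnight: 23:03 → midnight = 0 h 57 min; midnight → 03:44 = 3 h 44 min; span 4 h 41 min; less 60 min break → 3 h 41 min

3 h 41 min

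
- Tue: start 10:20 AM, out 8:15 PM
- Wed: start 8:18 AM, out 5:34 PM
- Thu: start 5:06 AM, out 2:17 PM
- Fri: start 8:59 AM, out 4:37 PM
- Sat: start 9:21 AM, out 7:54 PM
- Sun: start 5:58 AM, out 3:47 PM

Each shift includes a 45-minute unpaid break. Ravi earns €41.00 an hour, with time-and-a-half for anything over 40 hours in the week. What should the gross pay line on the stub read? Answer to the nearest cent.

Tue: 10:20 AM–8:15 PM = 9 h 55 min; less 45 min break → 9 h 10 min
Wed: 8:18 AM–5:34 PM = 9 h 16 min; less 45 min break → 8 h 31 min
Thu: 5:06 AM–2:17 PM = 9 h 11 min; less 45 min break → 8 h 26 min
Fri: 8:59 AM–4:37 PM = 7 h 38 min; less 45 min break → 6 h 53 min
Sat: 9:21 AM–7:54 PM = 10 h 33 min; less 45 min break → 9 h 48 min
Sun: 5:58 AM–3:47 PM = 9 h 49 min; less 45 min break → 9 h 4 min
Total worked: 51 h 52 min = 3112 min.
Regular 40 h 0 min = 2400 min at €41.00/h; overtime 11 h 52 min = 712 min at €61.50/h.
Pay = (2400 × €41.00 + 712 × €61.50) ÷ 60 = €2369.80.

€2369.80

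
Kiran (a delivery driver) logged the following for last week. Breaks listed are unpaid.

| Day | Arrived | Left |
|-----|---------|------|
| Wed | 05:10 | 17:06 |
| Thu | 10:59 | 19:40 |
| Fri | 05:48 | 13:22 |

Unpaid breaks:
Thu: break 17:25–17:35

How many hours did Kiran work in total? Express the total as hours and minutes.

Wed: 05:10–17:06 = 11 h 56 min
Thu: 10:59–19:40 = 8 h 41 min; less 10 min break → 8 h 31 min
Fri: 05:48–13:22 = 7 h 34 min
Total: 11 h 56 min + 8 h 31 min + 7 h 34 min = 28 h 1 min.

28 h 1 min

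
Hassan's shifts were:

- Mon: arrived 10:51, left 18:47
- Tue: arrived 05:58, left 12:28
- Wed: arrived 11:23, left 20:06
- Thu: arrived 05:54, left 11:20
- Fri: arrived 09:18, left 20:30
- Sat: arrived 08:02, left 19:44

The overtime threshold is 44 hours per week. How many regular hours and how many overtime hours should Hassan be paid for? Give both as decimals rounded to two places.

Mon: 10:51–18:47 = 7 h 56 min
Tue: 05:58–12:28 = 6 h 30 min
Wed: 11:23–20:06 = 8 h 43 min
Thu: 05:54–11:20 = 5 h 26 min
Fri: 09:18–20:30 = 11 h 12 min
Sat: 08:02–19:44 = 11 h 42 min
Total worked: 51 h 29 min = 51.48 h.
Threshold 44 h → overtime 7 h 29 min, regular 44 h 0 min.

Regular 44.00 hours, overtime 7.48 hours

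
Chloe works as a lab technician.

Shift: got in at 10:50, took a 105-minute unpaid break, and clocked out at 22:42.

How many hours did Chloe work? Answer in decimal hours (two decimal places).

Shift: 10:50–22:42 = 11 h 52 min; less 105 min break → 10 h 7 min

10.12 hours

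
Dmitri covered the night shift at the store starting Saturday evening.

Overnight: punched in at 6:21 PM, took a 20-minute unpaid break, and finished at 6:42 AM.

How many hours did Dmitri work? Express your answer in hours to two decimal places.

Overnight: 6:21 PM → midnight = 5 h 39 min; midnight → 6:42 AM = 6 h 42 min; span 12 h 21 min; less 20 min break → 12 h 1 min

12.02 hours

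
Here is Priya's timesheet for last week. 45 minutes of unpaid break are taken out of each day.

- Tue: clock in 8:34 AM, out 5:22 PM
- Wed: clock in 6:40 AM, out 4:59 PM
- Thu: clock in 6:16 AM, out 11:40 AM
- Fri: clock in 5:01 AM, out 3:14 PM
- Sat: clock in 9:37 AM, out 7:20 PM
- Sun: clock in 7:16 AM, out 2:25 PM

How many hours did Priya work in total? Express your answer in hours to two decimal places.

Tue: 8:34 AM–5:22 PM = 8 h 48 min; less 45 min break → 8 h 3 min
Wed: 6:40 AM–4:59 PM = 10 h 19 min; less 45 min break → 9 h 34 min
Thu: 6:16 AM–11:40 AM = 5 h 24 min; less 45 min break → 4 h 39 min
Fri: 5:01 AM–3:14 PM = 10 h 13 min; less 45 min break → 9 h 28 min
Sat: 9:37 AM–7:20 PM = 9 h 43 min; less 45 min break → 8 h 58 min
Sun: 7:16 AM–2:25 PM = 7 h 9 min; less 45 min break → 6 h 24 min
Total: 8 h 3 min + 9 h 34 min + 4 h 39 min + 9 h 28 min + 8 h 58 min + 6 h 24 min = 47 h 6 min.

47.10 hours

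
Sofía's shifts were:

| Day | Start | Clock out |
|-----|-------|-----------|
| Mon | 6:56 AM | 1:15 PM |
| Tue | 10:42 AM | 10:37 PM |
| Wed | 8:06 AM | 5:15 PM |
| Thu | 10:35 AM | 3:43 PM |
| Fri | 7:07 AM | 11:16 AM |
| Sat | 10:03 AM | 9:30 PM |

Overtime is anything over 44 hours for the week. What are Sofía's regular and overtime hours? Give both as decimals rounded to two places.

Regular 44.00 hours, overtime 4.12 hours

Mon: 6:56 AM–1:15 PM = 6 h 19 min
Tue: 10:42 AM–10:37 PM = 11 h 55 min
Wed: 8:06 AM–5:15 PM = 9 h 9 min
Thu: 10:35 AM–3:43 PM = 5 h 8 min
Fri: 7:07 AM–11:16 AM = 4 h 9 min
Sat: 10:03 AM–9:30 PM = 11 h 27 min
Total worked: 48 h 7 min = 48.12 h.
Threshold 44 h → overtime 4 h 7 min, regular 44 h 0 min.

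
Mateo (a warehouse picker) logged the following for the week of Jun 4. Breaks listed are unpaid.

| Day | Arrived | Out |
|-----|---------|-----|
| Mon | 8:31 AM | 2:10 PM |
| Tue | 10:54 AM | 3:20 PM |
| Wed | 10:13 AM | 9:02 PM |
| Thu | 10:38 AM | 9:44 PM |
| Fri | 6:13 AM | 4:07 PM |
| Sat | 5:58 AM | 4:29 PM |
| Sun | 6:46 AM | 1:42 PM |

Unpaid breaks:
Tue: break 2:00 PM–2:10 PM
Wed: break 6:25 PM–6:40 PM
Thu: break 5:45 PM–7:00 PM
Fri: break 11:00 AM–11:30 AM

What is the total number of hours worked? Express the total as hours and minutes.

Mon: 8:31 AM–2:10 PM = 5 h 39 min
Tue: 10:54 AM–3:20 PM = 4 h 26 min; less 10 min break → 4 h 16 min
Wed: 10:13 AM–9:02 PM = 10 h 49 min; less 15 min break → 10 h 34 min
Thu: 10:38 AM–9:44 PM = 11 h 6 min; less 75 min break → 9 h 51 min
Fri: 6:13 AM–4:07 PM = 9 h 54 min; less 30 min break → 9 h 24 min
Sat: 5:58 AM–4:29 PM = 10 h 31 min
Sun: 6:46 AM–1:42 PM = 6 h 56 min
Total: 5 h 39 min + 4 h 16 min + 10 h 34 min + 9 h 51 min + 9 h 24 min + 10 h 31 min + 6 h 56 min = 57 h 11 min.

57 h 11 min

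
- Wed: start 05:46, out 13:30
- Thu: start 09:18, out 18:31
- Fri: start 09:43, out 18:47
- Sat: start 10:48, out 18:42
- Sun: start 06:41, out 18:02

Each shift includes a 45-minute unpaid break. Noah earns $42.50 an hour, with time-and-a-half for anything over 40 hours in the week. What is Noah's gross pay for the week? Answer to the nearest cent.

$1796.69

Wed: 05:46–13:30 = 7 h 44 min; less 45 min break → 6 h 59 min
Thu: 09:18–18:31 = 9 h 13 min; less 45 min break → 8 h 28 min
Fri: 09:43–18:47 = 9 h 4 min; less 45 min break → 8 h 19 min
Sat: 10:48–18:42 = 7 h 54 min; less 45 min break → 7 h 9 min
Sun: 06:41–18:02 = 11 h 21 min; less 45 min break → 10 h 36 min
Total worked: 41 h 31 min = 2491 min.
Regular 40 h 0 min = 2400 min at $42.50/h; overtime 1 h 31 min = 91 min at $63.75/h.
Pay = (2400 × $42.50 + 91 × $63.75) ÷ 60 = $1796.69.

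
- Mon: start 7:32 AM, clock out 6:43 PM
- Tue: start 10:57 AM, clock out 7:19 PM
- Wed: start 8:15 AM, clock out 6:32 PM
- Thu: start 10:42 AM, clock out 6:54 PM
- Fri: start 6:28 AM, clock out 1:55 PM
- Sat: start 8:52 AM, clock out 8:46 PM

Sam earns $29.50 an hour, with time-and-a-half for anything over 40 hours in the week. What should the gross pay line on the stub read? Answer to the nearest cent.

Mon: 7:32 AM–6:43 PM = 11 h 11 min
Tue: 10:57 AM–7:19 PM = 8 h 22 min
Wed: 8:15 AM–6:32 PM = 10 h 17 min
Thu: 10:42 AM–6:54 PM = 8 h 12 min
Fri: 6:28 AM–1:55 PM = 7 h 27 min
Sat: 8:52 AM–8:46 PM = 11 h 54 min
Total worked: 57 h 23 min = 3443 min.
Regular 40 h 0 min = 2400 min at $29.50/h; overtime 17 h 23 min = 1043 min at $44.25/h.
Pay = (2400 × $29.50 + 1043 × $44.25) ÷ 60 = $1949.21.

$1949.21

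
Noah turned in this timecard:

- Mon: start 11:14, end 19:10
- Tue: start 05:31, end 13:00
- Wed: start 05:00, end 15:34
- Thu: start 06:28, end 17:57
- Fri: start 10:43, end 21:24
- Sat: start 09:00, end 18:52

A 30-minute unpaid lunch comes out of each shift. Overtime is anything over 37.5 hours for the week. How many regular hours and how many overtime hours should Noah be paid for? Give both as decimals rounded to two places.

Regular 37.50 hours, overtime 17.52 hours

Mon: 11:14–19:10 = 7 h 56 min; less 30 min break → 7 h 26 min
Tue: 05:31–13:00 = 7 h 29 min; less 30 min break → 6 h 59 min
Wed: 05:00–15:34 = 10 h 34 min; less 30 min break → 10 h 4 min
Thu: 06:28–17:57 = 11 h 29 min; less 30 min break → 10 h 59 min
Fri: 10:43–21:24 = 10 h 41 min; less 30 min break → 10 h 11 min
Sat: 09:00–18:52 = 9 h 52 min; less 30 min break → 9 h 22 min
Total worked: 55 h 1 min = 55.02 h.
Threshold 37.5 h → overtime 17 h 31 min, regular 37 h 30 min.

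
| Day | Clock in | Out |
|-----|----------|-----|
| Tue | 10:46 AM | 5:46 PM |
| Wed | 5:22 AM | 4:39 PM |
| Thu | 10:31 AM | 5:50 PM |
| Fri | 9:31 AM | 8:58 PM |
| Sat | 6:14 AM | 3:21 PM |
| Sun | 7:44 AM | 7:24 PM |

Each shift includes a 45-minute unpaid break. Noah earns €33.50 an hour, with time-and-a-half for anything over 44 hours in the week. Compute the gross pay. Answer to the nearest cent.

Tue: 10:46 AM–5:46 PM = 7 h 0 min; less 45 min break → 6 h 15 min
Wed: 5:22 AM–4:39 PM = 11 h 17 min; less 45 min break → 10 h 32 min
Thu: 10:31 AM–5:50 PM = 7 h 19 min; less 45 min break → 6 h 34 min
Fri: 9:31 AM–8:58 PM = 11 h 27 min; less 45 min break → 10 h 42 min
Sat: 6:14 AM–3:21 PM = 9 h 7 min; less 45 min break → 8 h 22 min
Sun: 7:44 AM–7:24 PM = 11 h 40 min; less 45 min break → 10 h 55 min
Total worked: 53 h 20 min = 3200 min.
Regular 44 h 0 min = 2640 min at €33.50/h; overtime 9 h 20 min = 560 min at €50.25/h.
Pay = (2640 × €33.50 + 560 × €50.25) ÷ 60 = €1943.00.

€1943.00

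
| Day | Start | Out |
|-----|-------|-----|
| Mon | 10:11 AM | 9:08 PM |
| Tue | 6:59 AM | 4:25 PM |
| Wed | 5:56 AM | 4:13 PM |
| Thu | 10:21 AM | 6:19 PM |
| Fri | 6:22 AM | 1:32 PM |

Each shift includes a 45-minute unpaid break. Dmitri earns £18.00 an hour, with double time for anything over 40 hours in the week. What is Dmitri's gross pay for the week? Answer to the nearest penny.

£793.80

Mon: 10:11 AM–9:08 PM = 10 h 57 min; less 45 min break → 10 h 12 min
Tue: 6:59 AM–4:25 PM = 9 h 26 min; less 45 min break → 8 h 41 min
Wed: 5:56 AM–4:13 PM = 10 h 17 min; less 45 min break → 9 h 32 min
Thu: 10:21 AM–6:19 PM = 7 h 58 min; less 45 min break → 7 h 13 min
Fri: 6:22 AM–1:32 PM = 7 h 10 min; less 45 min break → 6 h 25 min
Total worked: 42 h 3 min = 2523 min.
Regular 40 h 0 min = 2400 min at £18.00/h; overtime 2 h 3 min = 123 min at £36.00/h.
Pay = (2400 × £18.00 + 123 × £36.00) ÷ 60 = £793.80.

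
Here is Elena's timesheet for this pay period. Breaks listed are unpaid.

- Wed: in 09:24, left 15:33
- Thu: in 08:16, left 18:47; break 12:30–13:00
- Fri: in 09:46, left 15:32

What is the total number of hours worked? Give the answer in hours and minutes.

21 h 56 min

Wed: 09:24–15:33 = 6 h 9 min
Thu: 08:16–18:47 = 10 h 31 min; less 30 min break → 10 h 1 min
Fri: 09:46–15:32 = 5 h 46 min
Total: 6 h 9 min + 10 h 1 min + 5 h 46 min = 21 h 56 min.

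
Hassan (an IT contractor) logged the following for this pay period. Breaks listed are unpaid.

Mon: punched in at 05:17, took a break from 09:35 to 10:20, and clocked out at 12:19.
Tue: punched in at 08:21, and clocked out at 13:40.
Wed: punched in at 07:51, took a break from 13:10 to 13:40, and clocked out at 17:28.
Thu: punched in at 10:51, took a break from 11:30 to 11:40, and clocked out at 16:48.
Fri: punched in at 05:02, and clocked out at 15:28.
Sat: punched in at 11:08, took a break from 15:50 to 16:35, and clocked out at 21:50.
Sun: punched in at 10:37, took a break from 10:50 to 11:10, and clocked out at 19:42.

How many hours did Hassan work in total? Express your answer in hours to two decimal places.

Mon: 05:17–12:19 = 7 h 2 min; less 45 min break → 6 h 17 min
Tue: 08:21–13:40 = 5 h 19 min
Wed: 07:51–17:28 = 9 h 37 min; less 30 min break → 9 h 7 min
Thu: 10:51–16:48 = 5 h 57 min; less 10 min break → 5 h 47 min
Fri: 05:02–15:28 = 10 h 26 min
Sat: 11:08–21:50 = 10 h 42 min; less 45 min break → 9 h 57 min
Sun: 10:37–19:42 = 9 h 5 min; less 20 min break → 8 h 45 min
Total: 6 h 17 min + 5 h 19 min + 9 h 7 min + 5 h 47 min + 10 h 26 min + 9 h 57 min + 8 h 45 min = 55 h 38 min.

55.63 hours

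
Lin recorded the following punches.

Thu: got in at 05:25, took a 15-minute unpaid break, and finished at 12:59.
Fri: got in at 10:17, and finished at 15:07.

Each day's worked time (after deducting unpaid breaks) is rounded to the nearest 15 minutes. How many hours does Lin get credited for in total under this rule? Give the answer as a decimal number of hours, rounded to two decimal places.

Thu: 05:25–12:59 = 7 h 34 min − 15 min = 7 h 19 min → rounds to 7 h 15 min
Fri: 10:17–15:07 = 4 h 50 min → rounds to 4 h 45 min
Total credited: 12 h 0 min.

12.00 hours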